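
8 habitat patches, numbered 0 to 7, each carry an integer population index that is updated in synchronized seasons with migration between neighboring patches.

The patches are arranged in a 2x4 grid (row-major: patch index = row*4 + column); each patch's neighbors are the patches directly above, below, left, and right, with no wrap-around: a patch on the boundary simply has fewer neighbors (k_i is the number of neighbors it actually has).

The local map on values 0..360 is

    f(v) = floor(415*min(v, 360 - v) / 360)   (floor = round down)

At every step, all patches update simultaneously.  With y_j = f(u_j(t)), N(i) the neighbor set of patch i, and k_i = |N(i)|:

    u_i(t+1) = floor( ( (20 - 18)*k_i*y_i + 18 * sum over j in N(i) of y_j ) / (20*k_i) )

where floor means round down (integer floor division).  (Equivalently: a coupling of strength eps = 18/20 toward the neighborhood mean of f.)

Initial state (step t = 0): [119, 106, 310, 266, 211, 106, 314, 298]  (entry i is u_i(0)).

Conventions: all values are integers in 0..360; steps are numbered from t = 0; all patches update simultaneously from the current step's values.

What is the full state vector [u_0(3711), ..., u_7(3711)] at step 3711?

Answer: [206, 205, 205, 205, 206, 205, 205, 205]
Key observation: The state at step 25, [204, 204, 204, 205, 204, 204, 204, 205], reappears at step 29: the system is in a cycle of period 4 from step 25 on.  Therefore the state at step 3711 equals the state at step 25 + ((3711 - 25) mod 4) = 27, which is [206, 205, 205, 205, 206, 205, 205, 205].

Derivation:
t=0: [119, 106, 310, 266, 211, 106, 314, 298]
t=1: [145, 107, 90, 68, 133, 116, 80, 79]
t=2: [140, 133, 98, 95, 150, 123, 107, 85]
t=3: [162, 139, 126, 104, 153, 148, 117, 114]
t=4: [169, 166, 138, 136, 177, 158, 147, 126]
t=5: [197, 179, 170, 152, 189, 187, 162, 160]
t=6: [200, 194, 189, 188, 193, 196, 192, 180]
t=7: [190, 190, 194, 201, 187, 191, 197, 196]
t=8: [196, 193, 188, 189, 194, 193, 190, 185]
t=9: [191, 192, 195, 199, 190, 192, 196, 196]
t=10: [194, 192, 189, 189, 193, 192, 190, 187]
t=11: [192, 193, 195, 197, 192, 193, 196, 196]
t=12: [192, 191, 189, 189, 192, 191, 190, 188]
t=13: [193, 194, 195, 197, 193, 194, 196, 196]
t=14: [191, 191, 189, 189, 191, 190, 189, 188]
t=15: [194, 195, 196, 197, 194, 195, 196, 197]
t=16: [190, 190, 188, 187, 190, 190, 188, 187]
t=17: [195, 195, 197, 198, 195, 195, 197, 198]
t=18: [190, 189, 187, 186, 190, 189, 187, 186]
t=19: [195, 197, 198, 199, 195, 197, 198, 199]
t=20: [188, 187, 186, 185, 188, 187, 186, 185]
t=21: [198, 199, 200, 200, 198, 199, 200, 200]
t=22: [185, 185, 184, 184, 185, 185, 184, 184]
t=23: [201, 201, 201, 202, 201, 201, 201, 202]
t=24: [183, 183, 182, 182, 183, 183, 182, 182]
t=25: [204, 204, 204, 205, 204, 204, 204, 205]
t=26: [179, 179, 178, 178, 179, 179, 178, 178]
t=27: [206, 205, 205, 205, 206, 205, 205, 205]
t=28: [177, 177, 178, 178, 177, 177, 178, 178]
t=29: [204, 204, 204, 205, 204, 204, 204, 205]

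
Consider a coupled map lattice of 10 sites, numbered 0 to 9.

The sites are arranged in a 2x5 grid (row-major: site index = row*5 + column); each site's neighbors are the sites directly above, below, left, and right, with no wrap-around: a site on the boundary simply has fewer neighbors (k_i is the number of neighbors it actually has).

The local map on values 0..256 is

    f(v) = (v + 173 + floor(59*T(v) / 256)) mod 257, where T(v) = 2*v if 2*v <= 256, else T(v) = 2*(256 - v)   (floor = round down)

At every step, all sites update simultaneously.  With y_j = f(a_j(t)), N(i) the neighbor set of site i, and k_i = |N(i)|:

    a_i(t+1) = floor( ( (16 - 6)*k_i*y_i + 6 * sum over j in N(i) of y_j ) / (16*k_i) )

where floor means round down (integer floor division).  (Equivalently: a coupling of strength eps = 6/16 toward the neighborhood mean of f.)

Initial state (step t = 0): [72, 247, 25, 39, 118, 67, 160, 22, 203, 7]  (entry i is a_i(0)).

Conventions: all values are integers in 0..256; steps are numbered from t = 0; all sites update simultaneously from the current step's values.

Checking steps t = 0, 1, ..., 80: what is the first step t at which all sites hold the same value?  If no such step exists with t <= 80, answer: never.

Answer: 28
Key observation: Synchronization is absorbing here: once all sites are equal they stay equal, and step 28 is the first all-equal step.

Derivation:
t=0: [72, 247, 25, 39, 118, 67, 160, 22, 203, 7]  (not all equal)
t=1: [46, 148, 205, 198, 132, 34, 123, 187, 166, 157]  (not all equal)
t=2: [212, 130, 138, 134, 114, 201, 118, 129, 125, 116]  (not all equal)
t=3: [138, 108, 106, 102, 87, 133, 98, 101, 98, 86]  (not all equal)
t=4: [100, 75, 68, 62, 46, 96, 67, 62, 58, 44]  (not all equal)
t=5: [53, 26, 14, 35, 195, 49, 19, 7, 31, 193]  (not all equal)
t=6: [241, 211, 197, 208, 154, 236, 204, 190, 204, 153]  (not all equal)
t=7: [159, 147, 141, 141, 122, 158, 144, 138, 139, 121]  (not all equal)
t=8: [117, 113, 110, 107, 96, 117, 111, 108, 106, 95]  (not all equal)
t=9: [85, 80, 75, 70, 58, 84, 78, 73, 68, 57]  (not all equal)
t=10: [38, 31, 24, 16, 51, 36, 29, 22, 46, 162]  (not all equal)
t=11: [225, 217, 207, 209, 213, 223, 215, 211, 215, 166]  (not all equal)
t=12: [153, 149, 146, 146, 142, 153, 149, 147, 145, 132]  (not all equal)
t=13: [115, 114, 112, 111, 109, 115, 114, 112, 111, 107]  (not all equal)
t=14: [83, 81, 79, 77, 75, 83, 81, 79, 77, 73]  (not all equal)
t=15: [36, 34, 31, 28, 25, 36, 34, 31, 27, 23]  (not all equal)
t=16: [224, 221, 217, 213, 209, 224, 221, 217, 212, 207]  (not all equal)
t=17: [153, 152, 150, 148, 146, 153, 152, 150, 147, 145]  (not all equal)
t=18: [115, 115, 114, 113, 112, 115, 115, 114, 113, 112]  (not all equal)
t=19: [84, 83, 82, 80, 79, 84, 83, 82, 80, 79]  (not all equal)
t=20: [37, 36, 34, 32, 31, 37, 36, 34, 32, 31]  (not all equal)
t=21: [226, 224, 222, 219, 218, 226, 224, 222, 219, 218]  (not all equal)
t=22: [154, 154, 153, 152, 151, 154, 154, 153, 152, 151]  (not all equal)
t=23: [117, 116, 116, 115, 115, 117, 116, 116, 115, 115]  (not all equal)
t=24: [85, 85, 84, 84, 84, 85, 85, 84, 84, 84]  (not all equal)
t=25: [40, 39, 38, 38, 38, 40, 39, 38, 38, 38]  (not all equal)
t=26: [230, 229, 228, 228, 228, 230, 229, 228, 228, 228]  (not all equal)
t=27: [157, 156, 156, 156, 156, 157, 156, 156, 156, 156]  (not all equal)
t=28: [118, 118, 118, 118, 118, 118, 118, 118, 118, 118]  (all equal)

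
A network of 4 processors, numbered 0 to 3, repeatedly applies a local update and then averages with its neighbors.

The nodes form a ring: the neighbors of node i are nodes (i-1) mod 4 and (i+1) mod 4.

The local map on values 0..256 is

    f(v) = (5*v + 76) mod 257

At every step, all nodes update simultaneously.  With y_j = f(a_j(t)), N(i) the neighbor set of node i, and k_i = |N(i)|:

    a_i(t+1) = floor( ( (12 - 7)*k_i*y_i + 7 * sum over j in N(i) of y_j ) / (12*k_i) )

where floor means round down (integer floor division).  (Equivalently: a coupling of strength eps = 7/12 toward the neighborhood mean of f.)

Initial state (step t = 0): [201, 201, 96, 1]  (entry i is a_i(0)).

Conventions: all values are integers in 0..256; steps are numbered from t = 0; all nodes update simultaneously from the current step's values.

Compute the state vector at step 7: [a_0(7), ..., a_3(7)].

Answer: [184, 140, 142, 148]

Derivation:
t=0: [201, 201, 96, 1]
t=1: [61, 49, 56, 61]
t=2: [106, 91, 96, 116]
t=3: [84, 46, 63, 98]
t=4: [129, 129, 85, 130]
t=5: [208, 217, 223, 219]
t=6: [117, 128, 148, 132]
t=7: [184, 140, 142, 148]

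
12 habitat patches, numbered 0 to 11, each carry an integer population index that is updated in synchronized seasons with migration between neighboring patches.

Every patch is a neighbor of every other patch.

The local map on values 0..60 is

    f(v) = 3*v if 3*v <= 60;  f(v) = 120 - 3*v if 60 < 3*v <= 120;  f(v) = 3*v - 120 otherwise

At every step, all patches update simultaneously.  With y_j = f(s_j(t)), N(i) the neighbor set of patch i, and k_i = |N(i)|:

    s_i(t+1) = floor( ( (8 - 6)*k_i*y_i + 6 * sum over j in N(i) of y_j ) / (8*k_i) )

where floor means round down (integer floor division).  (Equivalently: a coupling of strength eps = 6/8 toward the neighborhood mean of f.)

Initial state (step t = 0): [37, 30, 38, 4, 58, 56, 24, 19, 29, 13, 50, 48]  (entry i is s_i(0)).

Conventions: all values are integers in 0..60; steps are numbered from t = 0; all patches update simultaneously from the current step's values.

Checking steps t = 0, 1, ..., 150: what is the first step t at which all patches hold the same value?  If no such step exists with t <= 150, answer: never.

Simulating step by step:
t=0: [37, 30, 38, 4, 58, 56, 24, 19, 29, 13, 50, 48]  (not all equal)
t=1: [28, 32, 27, 28, 36, 35, 35, 36, 32, 33, 32, 30]  (not all equal)
t=2: [26, 24, 26, 26, 21, 22, 22, 21, 24, 23, 24, 25]  (not all equal)
t=3: [47, 48, 47, 47, 50, 49, 49, 50, 48, 49, 48, 48]  (not all equal)
t=4: [24, 24, 24, 24, 25, 25, 25, 25, 24, 25, 24, 24]  (not all equal)
t=5: [46, 46, 46, 46, 46, 46, 46, 46, 46, 46, 46, 46]  (all equal)

Answer: 5
Key observation: Synchronization is absorbing here: once all patches are equal they stay equal, and step 5 is the first all-equal step.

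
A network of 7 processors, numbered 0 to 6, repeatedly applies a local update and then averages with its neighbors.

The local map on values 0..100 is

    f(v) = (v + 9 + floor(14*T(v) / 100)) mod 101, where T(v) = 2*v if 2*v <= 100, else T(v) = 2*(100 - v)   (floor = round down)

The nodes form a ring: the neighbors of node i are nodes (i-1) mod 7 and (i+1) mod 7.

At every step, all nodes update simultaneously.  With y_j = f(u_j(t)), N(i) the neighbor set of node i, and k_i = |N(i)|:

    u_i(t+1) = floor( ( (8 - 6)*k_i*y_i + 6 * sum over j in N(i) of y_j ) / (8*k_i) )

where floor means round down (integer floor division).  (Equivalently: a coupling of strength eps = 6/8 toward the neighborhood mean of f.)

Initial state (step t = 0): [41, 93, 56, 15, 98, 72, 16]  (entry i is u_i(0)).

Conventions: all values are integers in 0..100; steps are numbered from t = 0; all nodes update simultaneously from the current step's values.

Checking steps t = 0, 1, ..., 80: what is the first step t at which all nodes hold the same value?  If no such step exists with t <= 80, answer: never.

Simulating step by step:
t=0: [41, 93, 56, 15, 98, 72, 16]  (not all equal)
t=1: [26, 52, 30, 38, 45, 35, 63]  (not all equal)
t=2: [69, 51, 60, 56, 57, 68, 56]  (not all equal)
t=3: [77, 80, 76, 78, 80, 79, 83]  (not all equal)
t=4: [94, 92, 92, 92, 93, 94, 93]  (not all equal)
t=5: [2, 2, 2, 2, 2, 2, 2]  (all equal)

Answer: 5
Key observation: Synchronization is absorbing here: once all nodes are equal they stay equal, and step 5 is the first all-equal step.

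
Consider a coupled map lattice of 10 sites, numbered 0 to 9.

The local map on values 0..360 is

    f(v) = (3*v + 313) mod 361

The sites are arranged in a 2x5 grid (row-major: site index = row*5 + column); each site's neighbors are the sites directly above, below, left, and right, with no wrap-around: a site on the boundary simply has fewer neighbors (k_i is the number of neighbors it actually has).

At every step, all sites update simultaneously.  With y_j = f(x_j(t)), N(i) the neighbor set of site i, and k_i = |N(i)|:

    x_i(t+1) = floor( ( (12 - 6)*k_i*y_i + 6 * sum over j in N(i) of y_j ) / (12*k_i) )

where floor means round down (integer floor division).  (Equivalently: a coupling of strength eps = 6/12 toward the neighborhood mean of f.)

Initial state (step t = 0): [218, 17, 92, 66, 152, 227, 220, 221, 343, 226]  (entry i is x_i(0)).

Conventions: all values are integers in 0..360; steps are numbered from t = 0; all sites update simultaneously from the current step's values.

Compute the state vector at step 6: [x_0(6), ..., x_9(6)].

Answer: [200, 236, 246, 194, 115, 126, 158, 157, 95, 57]

Derivation:
t=0: [218, 17, 92, 66, 152, 227, 220, 221, 343, 226]
t=1: [191, 122, 181, 164, 128, 260, 213, 250, 241, 211]
t=2: [164, 247, 190, 172, 244, 103, 226, 283, 265, 274]
t=3: [189, 251, 166, 138, 201, 218, 246, 115, 52, 113]
t=4: [226, 268, 152, 67, 171, 244, 312, 236, 152, 221]
t=5: [223, 97, 104, 109, 153, 270, 192, 192, 141, 164]
t=6: [200, 236, 246, 194, 115, 126, 158, 157, 95, 57]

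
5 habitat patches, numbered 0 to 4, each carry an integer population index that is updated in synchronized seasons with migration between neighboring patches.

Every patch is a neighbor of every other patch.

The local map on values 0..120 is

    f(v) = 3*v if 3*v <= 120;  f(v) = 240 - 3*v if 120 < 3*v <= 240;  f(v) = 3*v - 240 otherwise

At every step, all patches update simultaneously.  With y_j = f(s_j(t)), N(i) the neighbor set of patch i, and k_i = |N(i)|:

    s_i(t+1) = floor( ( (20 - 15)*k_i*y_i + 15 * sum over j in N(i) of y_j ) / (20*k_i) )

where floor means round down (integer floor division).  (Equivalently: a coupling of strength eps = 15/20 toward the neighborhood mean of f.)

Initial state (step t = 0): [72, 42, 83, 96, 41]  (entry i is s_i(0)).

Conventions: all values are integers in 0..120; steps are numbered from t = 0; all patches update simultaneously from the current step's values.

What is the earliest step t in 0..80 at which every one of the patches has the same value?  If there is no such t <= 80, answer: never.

Answer: 3
Key observation: Synchronization is absorbing here: once all patches are equal they stay equal, and step 3 is the first all-equal step.

Derivation:
t=0: [72, 42, 83, 96, 41]  (not all equal)
t=1: [60, 65, 59, 61, 65]  (not all equal)
t=2: [54, 53, 54, 54, 53]  (not all equal)
t=3: [79, 79, 79, 79, 79]  (all equal)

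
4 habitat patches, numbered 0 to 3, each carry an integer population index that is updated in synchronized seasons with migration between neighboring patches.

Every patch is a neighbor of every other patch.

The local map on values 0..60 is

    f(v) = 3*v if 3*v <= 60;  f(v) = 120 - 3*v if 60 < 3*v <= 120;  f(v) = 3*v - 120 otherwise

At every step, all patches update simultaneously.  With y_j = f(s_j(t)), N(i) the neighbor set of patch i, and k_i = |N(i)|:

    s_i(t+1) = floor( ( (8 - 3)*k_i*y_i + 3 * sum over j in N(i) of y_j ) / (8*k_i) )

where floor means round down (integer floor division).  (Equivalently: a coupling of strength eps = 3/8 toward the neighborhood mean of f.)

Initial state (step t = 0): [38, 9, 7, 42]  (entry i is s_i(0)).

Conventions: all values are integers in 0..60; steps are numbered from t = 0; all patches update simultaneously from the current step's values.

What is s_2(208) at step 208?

Simulating step by step:
t=0: [38, 9, 7, 42]
t=1: [10, 21, 18, 10]
t=2: [36, 49, 48, 36]
t=3: [15, 22, 21, 15]
t=4: [47, 52, 53, 47]
t=5: [25, 32, 34, 25]
t=6: [39, 28, 25, 39]
t=7: [12, 28, 33, 12]
t=8: [34, 34, 26, 34]
t=9: [21, 21, 33, 21]
t=10: [52, 52, 34, 52]
t=11: [33, 33, 24, 33]
t=12: [24, 24, 37, 24]
t=13: [43, 43, 23, 43]
t=14: [14, 14, 35, 14]
t=15: [38, 38, 25, 38]
t=16: [10, 10, 30, 10]
t=17: [30, 30, 30, 30]
t=18: [30, 30, 30, 30]

Answer: s_2(208) = 30
Key observation: The state at step 17, [30, 30, 30, 30], reappears at step 18: the system is in a cycle of period 1 from step 17 on.  Therefore the state at step 208 equals the state at step 17 + ((208 - 17) mod 1) = 17, which is [30, 30, 30, 30].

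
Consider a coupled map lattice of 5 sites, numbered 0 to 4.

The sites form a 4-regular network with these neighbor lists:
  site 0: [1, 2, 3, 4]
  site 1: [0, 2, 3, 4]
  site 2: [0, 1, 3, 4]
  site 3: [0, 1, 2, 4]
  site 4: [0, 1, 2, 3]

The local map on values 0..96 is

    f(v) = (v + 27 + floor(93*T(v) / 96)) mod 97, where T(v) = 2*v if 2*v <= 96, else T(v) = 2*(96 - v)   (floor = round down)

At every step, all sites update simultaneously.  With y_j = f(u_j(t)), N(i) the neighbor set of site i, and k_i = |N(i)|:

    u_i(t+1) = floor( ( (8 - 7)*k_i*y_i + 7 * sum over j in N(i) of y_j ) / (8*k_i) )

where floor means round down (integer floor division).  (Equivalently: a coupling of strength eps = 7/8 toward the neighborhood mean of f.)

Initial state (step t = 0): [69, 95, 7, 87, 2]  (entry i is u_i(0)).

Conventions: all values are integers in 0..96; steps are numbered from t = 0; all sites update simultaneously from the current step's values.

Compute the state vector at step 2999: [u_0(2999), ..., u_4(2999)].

Answer: [60, 60, 60, 60, 60]
Key observation: The state at step 4, [59, 59, 59, 59, 59], reappears at step 6: the system is in a cycle of period 2 from step 4 on.  Therefore the state at step 2999 equals the state at step 4 + ((2999 - 4) mod 2) = 5, which is [60, 60, 60, 60, 60].

Derivation:
t=0: [69, 95, 7, 87, 2]
t=1: [36, 39, 37, 38, 38]
t=2: [40, 39, 39, 39, 39]
t=3: [44, 44, 44, 44, 44]
t=4: [59, 59, 59, 59, 59]
t=5: [60, 60, 60, 60, 60]
t=6: [59, 59, 59, 59, 59]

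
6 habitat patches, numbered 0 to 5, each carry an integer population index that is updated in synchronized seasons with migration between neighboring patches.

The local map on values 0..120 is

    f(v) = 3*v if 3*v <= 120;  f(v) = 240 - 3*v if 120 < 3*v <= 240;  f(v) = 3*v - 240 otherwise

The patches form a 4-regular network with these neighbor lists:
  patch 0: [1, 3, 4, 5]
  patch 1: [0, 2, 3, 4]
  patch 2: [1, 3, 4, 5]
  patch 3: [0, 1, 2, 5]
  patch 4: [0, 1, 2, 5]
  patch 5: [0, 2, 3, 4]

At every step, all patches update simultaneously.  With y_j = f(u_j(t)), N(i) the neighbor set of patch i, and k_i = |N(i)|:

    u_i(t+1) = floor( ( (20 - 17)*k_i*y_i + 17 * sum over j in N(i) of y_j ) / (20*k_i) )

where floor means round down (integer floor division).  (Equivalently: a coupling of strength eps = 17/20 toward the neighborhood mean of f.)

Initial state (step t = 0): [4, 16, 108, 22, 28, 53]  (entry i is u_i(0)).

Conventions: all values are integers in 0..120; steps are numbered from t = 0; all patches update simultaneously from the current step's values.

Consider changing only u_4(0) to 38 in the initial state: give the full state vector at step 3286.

Answer: [57, 58, 57, 58, 58, 58]
Key observation: The state at step 23, [66, 67, 66, 67, 67, 67], reappears at step 35: the system is in a cycle of period 12 from step 23 on.  Therefore the state at step 3286 equals the state at step 23 + ((3286 - 23) mod 12) = 34, which is [57, 58, 57, 58, 58, 58].

Derivation:
t=0: [4, 16, 108, 22, 38, 53]
t=1: [67, 65, 78, 57, 64, 70]
t=2: [46, 41, 41, 35, 32, 38]
t=3: [107, 106, 109, 111, 110, 106]
t=4: [84, 86, 85, 82, 82, 86]
t=5: [12, 10, 12, 14, 14, 10]
t=6: [36, 37, 36, 34, 34, 37]
t=7: [106, 105, 106, 108, 108, 105]
t=8: [79, 80, 79, 77, 77, 80]
t=9: [4, 5, 4, 2, 2, 5]
t=10: [10, 9, 10, 12, 12, 9]
t=11: [31, 32, 31, 29, 29, 32]
t=12: [91, 90, 91, 93, 93, 90]
t=13: [34, 35, 34, 32, 32, 35]
t=14: [100, 99, 100, 102, 102, 99]
t=15: [61, 62, 61, 59, 59, 62]
t=16: [58, 59, 58, 56, 56, 59]
t=17: [67, 68, 67, 65, 65, 68]
t=18: [40, 41, 40, 38, 38, 41]
t=19: [116, 117, 116, 117, 117, 117]
t=20: [110, 109, 110, 109, 109, 109]
t=21: [87, 88, 87, 88, 88, 88]
t=22: [23, 22, 23, 22, 22, 22]
t=23: [66, 67, 66, 67, 67, 67]
t=24: [39, 40, 39, 40, 40, 40]
t=25: [119, 118, 119, 118, 118, 118]
t=26: [114, 115, 114, 115, 115, 115]
t=27: [104, 103, 104, 103, 103, 103]
t=28: [69, 70, 69, 70, 70, 70]
t=29: [30, 31, 30, 31, 31, 31]
t=30: [92, 91, 92, 91, 91, 91]
t=31: [33, 34, 33, 34, 34, 34]
t=32: [101, 100, 101, 100, 100, 100]
t=33: [60, 61, 60, 61, 61, 61]
t=34: [57, 58, 57, 58, 58, 58]
t=35: [66, 67, 66, 67, 67, 67]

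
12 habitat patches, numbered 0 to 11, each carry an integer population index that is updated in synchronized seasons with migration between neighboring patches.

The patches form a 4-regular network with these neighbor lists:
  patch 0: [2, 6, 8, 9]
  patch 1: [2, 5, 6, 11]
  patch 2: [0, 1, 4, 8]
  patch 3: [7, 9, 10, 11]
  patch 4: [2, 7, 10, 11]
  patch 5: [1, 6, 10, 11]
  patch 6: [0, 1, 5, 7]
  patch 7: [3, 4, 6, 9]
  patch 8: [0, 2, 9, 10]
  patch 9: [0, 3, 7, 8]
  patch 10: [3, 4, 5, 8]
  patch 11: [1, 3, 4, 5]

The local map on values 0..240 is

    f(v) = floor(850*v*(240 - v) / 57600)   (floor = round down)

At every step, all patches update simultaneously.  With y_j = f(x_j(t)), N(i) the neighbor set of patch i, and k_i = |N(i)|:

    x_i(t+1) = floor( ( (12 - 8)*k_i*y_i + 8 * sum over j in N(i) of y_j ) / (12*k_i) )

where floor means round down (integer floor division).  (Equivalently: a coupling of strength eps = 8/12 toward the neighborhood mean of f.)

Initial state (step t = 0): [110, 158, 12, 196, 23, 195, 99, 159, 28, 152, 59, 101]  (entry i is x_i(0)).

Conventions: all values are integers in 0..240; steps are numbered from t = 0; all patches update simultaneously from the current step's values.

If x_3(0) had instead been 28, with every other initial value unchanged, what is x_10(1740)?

Answer: x_10(1740) = 211
Key observation: The state at step 16, [212, 212, 212, 212, 212, 212, 212, 212, 212, 212, 212, 212], reappears at step 24: the system is in a cycle of period 8 from step 16 on.  Therefore the state at step 1740 equals the state at step 16 + ((1740 - 16) mod 8) = 20, which is [211, 211, 211, 211, 211, 211, 211, 211, 211, 211, 211, 211].

Derivation:
t=0: [110, 158, 12, 28, 23, 195, 99, 159, 28, 152, 59, 101]
t=1: [158, 160, 107, 154, 123, 169, 188, 157, 129, 161, 115, 149]
t=2: [189, 184, 203, 196, 206, 183, 172, 187, 203, 193, 203, 195]
t=3: [134, 144, 121, 128, 116, 144, 156, 137, 119, 131, 118, 132]
t=4: [207, 204, 210, 210, 211, 204, 201, 207, 211, 210, 210, 208]
t=5: [98, 104, 95, 94, 93, 104, 107, 98, 92, 94, 94, 99]
t=6: [204, 207, 203, 203, 202, 206, 207, 204, 202, 202, 202, 204]
t=7: [108, 103, 109, 110, 110, 104, 103, 108, 111, 110, 110, 107]
t=8: [210, 208, 210, 210, 210, 208, 208, 210, 210, 210, 210, 209]
t=9: [93, 96, 93, 92, 92, 96, 96, 93, 92, 92, 93, 95]
t=10: [201, 203, 201, 200, 201, 203, 203, 201, 200, 200, 201, 202]
t=11: [115, 111, 114, 116, 114, 111, 111, 115, 116, 117, 115, 113]
t=12: [211, 211, 211, 211, 211, 211, 211, 211, 211, 212, 211, 211]
t=13: [89, 90, 90, 89, 90, 90, 90, 89, 89, 89, 90, 90]
t=14: [198, 199, 198, 198, 198, 199, 198, 198, 198, 198, 198, 198]
t=15: [122, 121, 121, 122, 122, 121, 121, 122, 122, 122, 121, 121]
t=16: [212, 212, 212, 212, 212, 212, 212, 212, 212, 212, 212, 212]
t=17: [87, 87, 87, 87, 87, 87, 87, 87, 87, 87, 87, 87]
t=18: [196, 196, 196, 196, 196, 196, 196, 196, 196, 196, 196, 196]
t=19: [127, 127, 127, 127, 127, 127, 127, 127, 127, 127, 127, 127]
t=20: [211, 211, 211, 211, 211, 211, 211, 211, 211, 211, 211, 211]
t=21: [90, 90, 90, 90, 90, 90, 90, 90, 90, 90, 90, 90]
t=22: [199, 199, 199, 199, 199, 199, 199, 199, 199, 199, 199, 199]
t=23: [120, 120, 120, 120, 120, 120, 120, 120, 120, 120, 120, 120]
t=24: [212, 212, 212, 212, 212, 212, 212, 212, 212, 212, 212, 212]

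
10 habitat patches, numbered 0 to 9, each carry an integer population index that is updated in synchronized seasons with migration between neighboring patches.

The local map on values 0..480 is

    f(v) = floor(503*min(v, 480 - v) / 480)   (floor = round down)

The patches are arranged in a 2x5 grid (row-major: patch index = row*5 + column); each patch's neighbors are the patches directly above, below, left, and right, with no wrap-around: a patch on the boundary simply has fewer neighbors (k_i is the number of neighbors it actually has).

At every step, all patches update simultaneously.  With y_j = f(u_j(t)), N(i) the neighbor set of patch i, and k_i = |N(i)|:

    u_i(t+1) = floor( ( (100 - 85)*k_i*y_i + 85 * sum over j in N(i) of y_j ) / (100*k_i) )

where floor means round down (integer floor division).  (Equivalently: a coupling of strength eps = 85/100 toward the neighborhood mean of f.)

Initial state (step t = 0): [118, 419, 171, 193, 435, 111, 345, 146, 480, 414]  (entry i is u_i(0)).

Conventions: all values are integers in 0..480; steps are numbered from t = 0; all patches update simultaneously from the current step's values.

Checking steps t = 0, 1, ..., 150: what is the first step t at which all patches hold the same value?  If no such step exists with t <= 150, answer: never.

Answer: never
Key observation: The state at step 25 reappears at step 27 — the system is in a cycle of period 2 from step 25 on.  No step 0..27 is synchronized, and the cycle repeats forever, so no step up to 150 (or ever) has all patches equal.

Derivation:
t=0: [118, 419, 171, 193, 435, 111, 345, 146, 480, 414]  (not all equal)
t=1: [94, 134, 145, 94, 122, 129, 114, 113, 119, 30]  (not all equal)
t=2: [131, 125, 123, 128, 73, 112, 129, 129, 88, 111]  (not all equal)
t=3: [125, 132, 132, 103, 117, 133, 128, 120, 122, 88]  (not all equal)
t=4: [137, 134, 125, 125, 102, 133, 134, 131, 110, 119]  (not all equal)
t=5: [140, 138, 134, 118, 123, 141, 138, 129, 128, 112]  (not all equal)
t=6: [145, 143, 134, 132, 121, 145, 142, 138, 126, 128]  (not all equal)
t=7: [150, 146, 143, 133, 134, 149, 148, 140, 137, 129]  (not all equal)
t=8: [154, 153, 146, 143, 137, 156, 151, 148, 140, 140]  (not all equal)
t=9: [161, 157, 154, 147, 146, 160, 159, 152, 149, 144]  (not all equal)
t=10: [165, 164, 159, 155, 152, 167, 163, 160, 154, 153]  (not all equal)
t=11: [172, 169, 166, 162, 160, 171, 170, 165, 162, 160]  (not all equal)
t=12: [178, 177, 172, 169, 167, 179, 176, 173, 169, 167]  (not all equal)
t=13: [186, 183, 180, 177, 175, 185, 184, 180, 177, 175]  (not all equal)
t=14: [192, 191, 188, 185, 183, 193, 190, 188, 185, 183]  (not all equal)
t=15: [201, 199, 196, 193, 191, 200, 199, 196, 193, 191]  (not all equal)
t=16: [208, 207, 205, 202, 200, 209, 207, 205, 202, 200]  (not all equal)
t=17: [217, 215, 213, 211, 209, 216, 216, 213, 211, 209]  (not all equal)
t=18: [225, 225, 223, 221, 219, 226, 224, 223, 221, 219]  (not all equal)
t=19: [235, 234, 233, 231, 229, 234, 234, 232, 231, 229]  (not all equal)
t=20: [245, 245, 243, 241, 240, 245, 244, 243, 241, 240]  (not all equal)
t=21: [246, 246, 248, 249, 250, 246, 246, 248, 249, 250]  (not all equal)
t=22: [245, 244, 243, 242, 241, 245, 244, 243, 242, 241]  (not all equal)
t=23: [246, 247, 248, 249, 249, 246, 247, 248, 249, 249]  (not all equal)
t=24: [244, 244, 243, 242, 242, 244, 244, 243, 242, 242]  (not all equal)
t=25: [247, 247, 248, 248, 249, 247, 247, 248, 248, 249]  (not all equal)
t=26: [244, 243, 243, 242, 242, 244, 243, 243, 242, 242]  (not all equal)
t=27: [247, 247, 248, 248, 249, 247, 247, 248, 248, 249]  (not all equal)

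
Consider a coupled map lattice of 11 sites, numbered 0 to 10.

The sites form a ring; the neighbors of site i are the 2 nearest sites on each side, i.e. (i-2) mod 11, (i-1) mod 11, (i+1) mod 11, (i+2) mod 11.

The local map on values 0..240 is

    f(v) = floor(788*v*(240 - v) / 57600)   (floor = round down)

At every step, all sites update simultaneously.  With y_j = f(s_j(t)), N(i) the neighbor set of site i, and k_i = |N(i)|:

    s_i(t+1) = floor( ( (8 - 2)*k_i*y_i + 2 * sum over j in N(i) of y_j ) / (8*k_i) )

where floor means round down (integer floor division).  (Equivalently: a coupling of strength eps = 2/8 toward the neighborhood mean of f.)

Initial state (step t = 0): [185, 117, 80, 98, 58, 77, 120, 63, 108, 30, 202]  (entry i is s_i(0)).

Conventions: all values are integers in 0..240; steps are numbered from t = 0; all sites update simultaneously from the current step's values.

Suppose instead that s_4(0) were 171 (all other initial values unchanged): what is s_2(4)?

Simulating step by step:
t=0: [185, 117, 80, 98, 171, 77, 120, 63, 108, 30, 202]
t=1: [139, 185, 174, 186, 166, 172, 190, 154, 180, 101, 117]
t=2: [186, 146, 157, 141, 162, 158, 137, 175, 153, 188, 188]
t=3: [142, 180, 176, 187, 175, 177, 187, 159, 174, 137, 139]
t=4: [185, 152, 154, 139, 152, 151, 141, 171, 161, 189, 186]

Answer: s_2(4) = 154
Key observation: This trace re-runs the system from the modified initial state.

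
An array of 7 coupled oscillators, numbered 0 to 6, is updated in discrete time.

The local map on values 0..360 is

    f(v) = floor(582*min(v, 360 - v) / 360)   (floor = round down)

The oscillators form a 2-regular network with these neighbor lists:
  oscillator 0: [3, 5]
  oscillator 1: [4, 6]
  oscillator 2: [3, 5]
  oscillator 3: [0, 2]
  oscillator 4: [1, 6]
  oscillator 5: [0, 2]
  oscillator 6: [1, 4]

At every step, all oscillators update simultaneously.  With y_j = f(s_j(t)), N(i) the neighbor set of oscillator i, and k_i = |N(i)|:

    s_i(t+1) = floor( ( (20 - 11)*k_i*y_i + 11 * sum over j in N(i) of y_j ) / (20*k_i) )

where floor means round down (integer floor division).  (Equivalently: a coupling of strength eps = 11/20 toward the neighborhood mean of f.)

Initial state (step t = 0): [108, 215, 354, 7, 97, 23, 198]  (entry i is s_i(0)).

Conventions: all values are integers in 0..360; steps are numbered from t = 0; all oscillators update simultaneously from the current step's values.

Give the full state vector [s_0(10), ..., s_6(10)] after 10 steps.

Answer: [254, 172, 249, 252, 172, 252, 172]

Derivation:
t=0: [108, 215, 354, 7, 97, 23, 198]
t=1: [91, 219, 17, 55, 206, 66, 224]
t=2: [119, 230, 65, 87, 234, 95, 229]
t=3: [166, 208, 127, 144, 207, 150, 208]
t=4: [250, 245, 222, 234, 245, 238, 245]
t=5: [189, 185, 210, 201, 185, 198, 185]
t=6: [266, 282, 251, 258, 282, 259, 282]
t=7: [157, 126, 169, 163, 126, 163, 126]
t=8: [258, 203, 267, 263, 203, 263, 203]
t=9: [159, 253, 153, 156, 253, 156, 253]
t=10: [254, 172, 249, 252, 172, 252, 172]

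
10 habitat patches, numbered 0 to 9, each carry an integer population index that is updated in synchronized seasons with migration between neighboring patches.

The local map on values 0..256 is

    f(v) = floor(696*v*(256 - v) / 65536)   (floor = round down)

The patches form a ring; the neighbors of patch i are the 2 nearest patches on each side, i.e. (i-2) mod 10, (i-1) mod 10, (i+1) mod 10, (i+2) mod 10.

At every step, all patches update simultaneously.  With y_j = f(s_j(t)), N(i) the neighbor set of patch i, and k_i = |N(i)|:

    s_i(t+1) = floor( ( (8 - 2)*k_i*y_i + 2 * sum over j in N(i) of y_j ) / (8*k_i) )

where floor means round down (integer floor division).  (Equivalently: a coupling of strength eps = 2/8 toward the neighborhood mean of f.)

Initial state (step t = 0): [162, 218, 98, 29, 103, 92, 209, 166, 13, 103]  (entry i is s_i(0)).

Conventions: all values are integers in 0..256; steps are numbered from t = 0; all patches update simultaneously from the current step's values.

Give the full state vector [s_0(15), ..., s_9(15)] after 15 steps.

Answer: [161, 161, 161, 161, 161, 161, 161, 161, 162, 161]

Derivation:
t=0: [162, 218, 98, 29, 103, 92, 209, 166, 13, 103]
t=1: [148, 100, 153, 87, 156, 151, 110, 147, 61, 152]
t=2: [165, 164, 166, 158, 165, 167, 166, 166, 136, 164]
t=3: [159, 160, 158, 162, 159, 157, 158, 159, 169, 160]
t=4: [162, 162, 163, 161, 163, 164, 163, 162, 157, 162]
t=5: [161, 161, 160, 161, 160, 160, 160, 161, 163, 161]
t=6: [161, 162, 162, 162, 162, 162, 162, 162, 160, 161]
t=7: [161, 161, 161, 161, 161, 161, 161, 161, 162, 161]
t=8: [161, 162, 162, 162, 162, 162, 161, 161, 161, 161]
t=9: [161, 161, 161, 161, 161, 161, 161, 161, 162, 161]
t=10: [161, 162, 162, 162, 162, 162, 161, 161, 161, 161]
t=11: [161, 161, 161, 161, 161, 161, 161, 161, 162, 161]
t=12: [161, 162, 162, 162, 162, 162, 161, 161, 161, 161]
t=13: [161, 161, 161, 161, 161, 161, 161, 161, 162, 161]
t=14: [161, 162, 162, 162, 162, 162, 161, 161, 161, 161]
t=15: [161, 161, 161, 161, 161, 161, 161, 161, 162, 161]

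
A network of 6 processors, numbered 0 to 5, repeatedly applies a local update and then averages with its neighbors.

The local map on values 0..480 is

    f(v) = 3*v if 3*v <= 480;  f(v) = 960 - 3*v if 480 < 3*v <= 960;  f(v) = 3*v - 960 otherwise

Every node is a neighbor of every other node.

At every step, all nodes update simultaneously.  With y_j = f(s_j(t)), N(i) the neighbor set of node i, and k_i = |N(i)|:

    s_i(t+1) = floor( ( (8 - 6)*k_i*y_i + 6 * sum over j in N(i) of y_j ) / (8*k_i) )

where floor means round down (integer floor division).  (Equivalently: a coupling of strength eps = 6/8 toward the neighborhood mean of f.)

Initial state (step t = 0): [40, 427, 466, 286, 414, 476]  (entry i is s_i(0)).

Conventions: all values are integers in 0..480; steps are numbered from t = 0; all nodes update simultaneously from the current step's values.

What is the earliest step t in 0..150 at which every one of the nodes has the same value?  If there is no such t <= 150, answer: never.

Simulating step by step:
t=0: [40, 427, 466, 286, 414, 476]  (not all equal)
t=1: [271, 291, 303, 269, 287, 306]  (not all equal)
t=2: [101, 95, 91, 102, 96, 91]  (not all equal)
t=3: [289, 287, 286, 289, 288, 286]  (not all equal)
t=4: [97, 97, 97, 97, 97, 97]  (all equal)

Answer: 4
Key observation: Synchronization is absorbing here: once all nodes are equal they stay equal, and step 4 is the first all-equal step.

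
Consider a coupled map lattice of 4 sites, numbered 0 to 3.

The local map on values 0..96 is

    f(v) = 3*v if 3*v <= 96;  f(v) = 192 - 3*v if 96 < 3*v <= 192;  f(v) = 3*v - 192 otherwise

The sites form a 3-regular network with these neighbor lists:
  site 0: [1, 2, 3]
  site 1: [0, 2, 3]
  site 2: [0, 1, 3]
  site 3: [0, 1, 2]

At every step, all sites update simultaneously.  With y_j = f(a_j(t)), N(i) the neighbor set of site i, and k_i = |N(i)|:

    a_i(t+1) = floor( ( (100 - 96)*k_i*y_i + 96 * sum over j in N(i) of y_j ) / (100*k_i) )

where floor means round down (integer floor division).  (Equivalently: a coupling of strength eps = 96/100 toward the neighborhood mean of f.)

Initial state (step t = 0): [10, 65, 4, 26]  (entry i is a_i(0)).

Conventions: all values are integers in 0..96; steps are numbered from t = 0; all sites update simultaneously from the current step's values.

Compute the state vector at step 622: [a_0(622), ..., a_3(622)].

Simulating step by step:
t=0: [10, 65, 4, 26]
t=1: [30, 38, 36, 17]
t=2: [71, 75, 73, 82]
t=3: [37, 33, 35, 28]
t=4: [87, 84, 86, 86]
t=5: [64, 66, 65, 65]
t=6: [3, 2, 3, 3]
t=7: [8, 8, 8, 8]
t=8: [24, 24, 24, 24]
t=9: [72, 72, 72, 72]
t=10: [24, 24, 24, 24]

Answer: [24, 24, 24, 24]
Key observation: The state at step 8, [24, 24, 24, 24], reappears at step 10: the system is in a cycle of period 2 from step 8 on.  Therefore the state at step 622 equals the state at step 8 + ((622 - 8) mod 2) = 8, which is [24, 24, 24, 24].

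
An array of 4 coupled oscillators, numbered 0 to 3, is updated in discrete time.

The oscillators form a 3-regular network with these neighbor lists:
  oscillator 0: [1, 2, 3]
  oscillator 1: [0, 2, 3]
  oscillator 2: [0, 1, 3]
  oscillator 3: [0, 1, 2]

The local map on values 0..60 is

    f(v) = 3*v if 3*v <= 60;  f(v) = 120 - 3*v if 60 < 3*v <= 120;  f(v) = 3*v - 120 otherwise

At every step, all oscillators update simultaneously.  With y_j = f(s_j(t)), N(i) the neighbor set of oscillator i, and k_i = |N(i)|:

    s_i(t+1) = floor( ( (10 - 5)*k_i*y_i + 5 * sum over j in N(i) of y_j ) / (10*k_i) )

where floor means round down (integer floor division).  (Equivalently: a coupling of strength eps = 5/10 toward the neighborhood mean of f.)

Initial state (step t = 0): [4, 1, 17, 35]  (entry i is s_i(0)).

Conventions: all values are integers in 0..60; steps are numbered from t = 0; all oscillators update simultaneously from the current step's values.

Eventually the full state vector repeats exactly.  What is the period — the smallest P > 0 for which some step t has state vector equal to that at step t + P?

Simulating step by step:
t=0: [4, 1, 17, 35]
t=1: [17, 14, 30, 18]
t=2: [46, 43, 39, 47]
t=3: [14, 11, 9, 15]
t=4: [38, 35, 33, 39]
t=5: [9, 12, 14, 8]
t=6: [30, 33, 35, 29]
t=7: [26, 23, 21, 27]
t=8: [45, 48, 50, 44]
t=9: [18, 21, 23, 17]
t=10: [53, 54, 52, 52]
t=11: [38, 39, 37, 37]
t=12: [6, 5, 7, 7]
t=13: [18, 17, 19, 19]
t=14: [54, 53, 55, 55]
t=15: [42, 41, 43, 43]
t=16: [6, 5, 7, 7]

Answer: 4
Key observation: The state at step 12, [6, 5, 7, 7], reappears at step 16 — and no state repeats earlier — so the cycle the system enters has period 4.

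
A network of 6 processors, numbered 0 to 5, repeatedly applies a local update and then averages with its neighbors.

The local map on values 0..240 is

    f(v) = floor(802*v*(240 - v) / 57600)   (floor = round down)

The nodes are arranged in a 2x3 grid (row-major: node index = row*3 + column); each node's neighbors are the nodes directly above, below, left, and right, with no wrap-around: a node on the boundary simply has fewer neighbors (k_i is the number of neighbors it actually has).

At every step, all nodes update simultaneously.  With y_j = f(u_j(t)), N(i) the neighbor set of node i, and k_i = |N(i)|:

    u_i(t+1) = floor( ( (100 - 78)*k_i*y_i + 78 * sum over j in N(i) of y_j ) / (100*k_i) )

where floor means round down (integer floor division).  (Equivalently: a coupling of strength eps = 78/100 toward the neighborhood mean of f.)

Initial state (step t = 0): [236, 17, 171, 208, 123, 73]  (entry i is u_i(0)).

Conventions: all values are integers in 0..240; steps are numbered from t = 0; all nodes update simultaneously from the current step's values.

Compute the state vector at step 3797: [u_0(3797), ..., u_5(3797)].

Answer: [113, 113, 113, 113, 113, 113]
Key observation: The state at step 8, [199, 199, 199, 199, 199, 199], reappears at step 10: the system is in a cycle of period 2 from step 8 on.  Therefore the state at step 3797 equals the state at step 8 + ((3797 - 8) mod 2) = 9, which is [113, 113, 113, 113, 113, 113].

Derivation:
t=0: [236, 17, 171, 208, 123, 73]
t=1: [59, 109, 122, 103, 125, 179]
t=2: [186, 186, 180, 178, 185, 189]
t=3: [144, 142, 139, 142, 141, 142]
t=4: [192, 193, 193, 193, 193, 194]
t=5: [126, 126, 125, 126, 125, 125]
t=6: [199, 199, 199, 199, 199, 200]
t=7: [113, 113, 112, 113, 112, 112]
t=8: [199, 199, 199, 199, 199, 199]
t=9: [113, 113, 113, 113, 113, 113]
t=10: [199, 199, 199, 199, 199, 199]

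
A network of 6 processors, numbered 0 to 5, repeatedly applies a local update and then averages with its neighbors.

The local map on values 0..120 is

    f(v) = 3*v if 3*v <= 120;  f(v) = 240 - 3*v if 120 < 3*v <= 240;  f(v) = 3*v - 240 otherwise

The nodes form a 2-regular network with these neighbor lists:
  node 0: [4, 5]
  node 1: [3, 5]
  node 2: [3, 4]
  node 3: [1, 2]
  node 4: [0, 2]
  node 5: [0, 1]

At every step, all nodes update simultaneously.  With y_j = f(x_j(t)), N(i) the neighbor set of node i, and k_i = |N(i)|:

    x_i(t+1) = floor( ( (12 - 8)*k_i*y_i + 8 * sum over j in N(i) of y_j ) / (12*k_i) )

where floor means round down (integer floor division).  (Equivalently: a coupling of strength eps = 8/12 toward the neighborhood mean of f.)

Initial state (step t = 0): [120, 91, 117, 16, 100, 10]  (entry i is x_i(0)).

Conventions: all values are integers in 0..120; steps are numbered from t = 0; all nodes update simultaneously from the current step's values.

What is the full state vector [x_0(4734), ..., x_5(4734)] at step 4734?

Simulating step by step:
t=0: [120, 91, 117, 16, 100, 10]
t=1: [70, 37, 73, 64, 97, 61]
t=2: [46, 72, 40, 60, 34, 66]
t=3: [82, 42, 94, 68, 108, 56]
t=4: [54, 74, 54, 64, 44, 64]
t=5: [78, 38, 78, 48, 88, 48]
t=6: [42, 102, 42, 72, 12, 72]
t=7: [58, 38, 58, 68, 88, 68]
t=8: [42, 62, 42, 72, 52, 72]
t=9: [74, 34, 74, 64, 104, 64]
t=10: [46, 66, 46, 56, 36, 56]
t=11: [94, 62, 94, 72, 104, 72]
t=12: [46, 34, 46, 40, 52, 40]
t=13: [102, 114, 102, 108, 96, 108]
t=14: [66, 90, 66, 84, 60, 84]
t=15: [38, 18, 38, 28, 48, 28]
t=16: [98, 74, 98, 84, 108, 84]
t=17: [50, 14, 50, 28, 64, 28]
t=18: [74, 70, 74, 72, 76, 72]
t=19: [18, 26, 18, 24, 16, 24]
t=20: [58, 74, 58, 68, 52, 68]
t=21: [62, 30, 62, 40, 72, 40]
t=22: [66, 110, 66, 88, 44, 88]
t=23: [58, 46, 58, 52, 64, 52]
t=24: [66, 90, 66, 84, 60, 84]

Answer: [66, 90, 66, 84, 60, 84]
Key observation: The state at step 14, [66, 90, 66, 84, 60, 84], reappears at step 24: the system is in a cycle of period 10 from step 14 on.  Therefore the state at step 4734 equals the state at step 14 + ((4734 - 14) mod 10) = 14, which is [66, 90, 66, 84, 60, 84].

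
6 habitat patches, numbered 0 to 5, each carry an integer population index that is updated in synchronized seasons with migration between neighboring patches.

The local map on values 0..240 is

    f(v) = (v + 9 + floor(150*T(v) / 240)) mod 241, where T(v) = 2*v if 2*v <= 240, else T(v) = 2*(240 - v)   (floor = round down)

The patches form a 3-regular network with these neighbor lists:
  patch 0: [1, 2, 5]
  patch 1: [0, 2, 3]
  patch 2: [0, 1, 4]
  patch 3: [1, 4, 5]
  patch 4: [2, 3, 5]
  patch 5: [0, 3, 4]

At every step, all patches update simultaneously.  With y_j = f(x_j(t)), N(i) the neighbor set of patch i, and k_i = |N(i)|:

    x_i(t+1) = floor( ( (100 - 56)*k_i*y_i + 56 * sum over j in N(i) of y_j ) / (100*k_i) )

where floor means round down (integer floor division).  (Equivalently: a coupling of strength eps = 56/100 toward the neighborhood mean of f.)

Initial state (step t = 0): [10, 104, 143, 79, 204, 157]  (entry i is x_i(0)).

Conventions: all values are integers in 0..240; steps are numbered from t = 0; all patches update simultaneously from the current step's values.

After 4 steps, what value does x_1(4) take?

Simulating step by step:
t=0: [10, 104, 143, 79, 204, 157]
t=1: [25, 47, 23, 90, 53, 56]
t=2: [86, 112, 83, 163, 132, 134]
t=3: [135, 87, 133, 28, 63, 64]
t=4: [87, 115, 87, 126, 114, 115]

Answer: x_1(4) = 115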